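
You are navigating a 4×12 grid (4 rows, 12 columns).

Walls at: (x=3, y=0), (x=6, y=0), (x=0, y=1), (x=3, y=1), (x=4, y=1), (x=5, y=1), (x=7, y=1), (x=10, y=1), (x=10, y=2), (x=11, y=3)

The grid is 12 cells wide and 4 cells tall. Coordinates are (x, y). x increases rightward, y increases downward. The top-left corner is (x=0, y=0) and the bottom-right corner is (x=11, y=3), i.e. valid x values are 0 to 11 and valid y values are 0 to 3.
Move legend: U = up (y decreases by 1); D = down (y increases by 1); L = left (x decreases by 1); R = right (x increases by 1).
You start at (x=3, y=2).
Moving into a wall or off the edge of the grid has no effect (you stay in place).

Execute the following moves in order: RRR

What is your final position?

Answer: Final position: (x=6, y=2)

Derivation:
Start: (x=3, y=2)
  R (right): (x=3, y=2) -> (x=4, y=2)
  R (right): (x=4, y=2) -> (x=5, y=2)
  R (right): (x=5, y=2) -> (x=6, y=2)
Final: (x=6, y=2)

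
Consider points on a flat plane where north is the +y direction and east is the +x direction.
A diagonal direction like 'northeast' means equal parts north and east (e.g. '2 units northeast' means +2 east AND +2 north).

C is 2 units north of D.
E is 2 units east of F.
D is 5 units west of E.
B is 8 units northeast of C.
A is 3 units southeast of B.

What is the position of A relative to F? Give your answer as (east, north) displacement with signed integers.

Place F at the origin (east=0, north=0).
  E is 2 units east of F: delta (east=+2, north=+0); E at (east=2, north=0).
  D is 5 units west of E: delta (east=-5, north=+0); D at (east=-3, north=0).
  C is 2 units north of D: delta (east=+0, north=+2); C at (east=-3, north=2).
  B is 8 units northeast of C: delta (east=+8, north=+8); B at (east=5, north=10).
  A is 3 units southeast of B: delta (east=+3, north=-3); A at (east=8, north=7).
Therefore A relative to F: (east=8, north=7).

Answer: A is at (east=8, north=7) relative to F.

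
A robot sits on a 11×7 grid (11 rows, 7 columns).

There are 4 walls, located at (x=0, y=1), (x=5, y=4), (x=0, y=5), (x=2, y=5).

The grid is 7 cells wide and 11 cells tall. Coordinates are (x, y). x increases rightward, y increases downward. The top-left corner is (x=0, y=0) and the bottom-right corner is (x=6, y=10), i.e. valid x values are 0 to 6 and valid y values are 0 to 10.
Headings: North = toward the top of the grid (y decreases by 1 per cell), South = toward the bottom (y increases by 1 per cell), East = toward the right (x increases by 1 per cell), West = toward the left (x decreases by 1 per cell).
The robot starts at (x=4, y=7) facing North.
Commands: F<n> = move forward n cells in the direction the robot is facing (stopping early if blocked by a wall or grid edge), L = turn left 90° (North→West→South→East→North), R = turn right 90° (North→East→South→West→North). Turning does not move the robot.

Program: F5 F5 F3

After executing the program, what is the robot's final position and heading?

Answer: Final position: (x=4, y=0), facing North

Derivation:
Start: (x=4, y=7), facing North
  F5: move forward 5, now at (x=4, y=2)
  F5: move forward 2/5 (blocked), now at (x=4, y=0)
  F3: move forward 0/3 (blocked), now at (x=4, y=0)
Final: (x=4, y=0), facing North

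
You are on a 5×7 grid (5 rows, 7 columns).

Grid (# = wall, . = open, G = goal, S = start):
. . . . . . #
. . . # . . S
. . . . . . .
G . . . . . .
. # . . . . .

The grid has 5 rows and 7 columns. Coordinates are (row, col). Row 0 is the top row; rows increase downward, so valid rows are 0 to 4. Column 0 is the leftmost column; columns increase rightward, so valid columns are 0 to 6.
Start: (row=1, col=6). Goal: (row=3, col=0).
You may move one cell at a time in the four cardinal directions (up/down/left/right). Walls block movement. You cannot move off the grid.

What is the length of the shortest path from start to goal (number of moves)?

Answer: Shortest path length: 8

Derivation:
BFS from (row=1, col=6) until reaching (row=3, col=0):
  Distance 0: (row=1, col=6)
  Distance 1: (row=1, col=5), (row=2, col=6)
  Distance 2: (row=0, col=5), (row=1, col=4), (row=2, col=5), (row=3, col=6)
  Distance 3: (row=0, col=4), (row=2, col=4), (row=3, col=5), (row=4, col=6)
  Distance 4: (row=0, col=3), (row=2, col=3), (row=3, col=4), (row=4, col=5)
  Distance 5: (row=0, col=2), (row=2, col=2), (row=3, col=3), (row=4, col=4)
  Distance 6: (row=0, col=1), (row=1, col=2), (row=2, col=1), (row=3, col=2), (row=4, col=3)
  Distance 7: (row=0, col=0), (row=1, col=1), (row=2, col=0), (row=3, col=1), (row=4, col=2)
  Distance 8: (row=1, col=0), (row=3, col=0)  <- goal reached here
One shortest path (8 moves): (row=1, col=6) -> (row=1, col=5) -> (row=1, col=4) -> (row=2, col=4) -> (row=2, col=3) -> (row=2, col=2) -> (row=2, col=1) -> (row=2, col=0) -> (row=3, col=0)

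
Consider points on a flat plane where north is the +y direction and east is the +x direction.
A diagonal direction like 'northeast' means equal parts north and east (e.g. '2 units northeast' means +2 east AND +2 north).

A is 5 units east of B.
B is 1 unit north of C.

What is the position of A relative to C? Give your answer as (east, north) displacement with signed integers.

Place C at the origin (east=0, north=0).
  B is 1 unit north of C: delta (east=+0, north=+1); B at (east=0, north=1).
  A is 5 units east of B: delta (east=+5, north=+0); A at (east=5, north=1).
Therefore A relative to C: (east=5, north=1).

Answer: A is at (east=5, north=1) relative to C.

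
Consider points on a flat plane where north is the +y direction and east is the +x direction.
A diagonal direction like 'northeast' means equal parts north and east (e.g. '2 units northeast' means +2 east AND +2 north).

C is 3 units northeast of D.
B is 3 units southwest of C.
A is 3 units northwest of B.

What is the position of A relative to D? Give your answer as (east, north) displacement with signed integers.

Place D at the origin (east=0, north=0).
  C is 3 units northeast of D: delta (east=+3, north=+3); C at (east=3, north=3).
  B is 3 units southwest of C: delta (east=-3, north=-3); B at (east=0, north=0).
  A is 3 units northwest of B: delta (east=-3, north=+3); A at (east=-3, north=3).
Therefore A relative to D: (east=-3, north=3).

Answer: A is at (east=-3, north=3) relative to D.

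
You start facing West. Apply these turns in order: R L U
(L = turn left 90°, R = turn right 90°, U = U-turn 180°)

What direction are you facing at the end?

Answer: Final heading: East

Derivation:
Start: West
  R (right (90° clockwise)) -> North
  L (left (90° counter-clockwise)) -> West
  U (U-turn (180°)) -> East
Final: East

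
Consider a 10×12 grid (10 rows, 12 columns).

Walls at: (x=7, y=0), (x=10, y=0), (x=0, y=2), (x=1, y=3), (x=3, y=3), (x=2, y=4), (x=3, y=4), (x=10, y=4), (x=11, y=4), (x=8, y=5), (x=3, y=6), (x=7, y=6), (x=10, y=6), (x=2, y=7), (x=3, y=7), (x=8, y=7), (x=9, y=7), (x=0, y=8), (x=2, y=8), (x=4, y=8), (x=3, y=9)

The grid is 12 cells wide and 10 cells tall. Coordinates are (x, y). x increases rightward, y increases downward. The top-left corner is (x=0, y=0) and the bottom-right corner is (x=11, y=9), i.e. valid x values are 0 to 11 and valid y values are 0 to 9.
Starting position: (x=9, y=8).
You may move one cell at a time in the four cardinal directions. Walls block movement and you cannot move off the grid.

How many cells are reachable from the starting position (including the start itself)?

BFS flood-fill from (x=9, y=8):
  Distance 0: (x=9, y=8)
  Distance 1: (x=8, y=8), (x=10, y=8), (x=9, y=9)
  Distance 2: (x=10, y=7), (x=7, y=8), (x=11, y=8), (x=8, y=9), (x=10, y=9)
  Distance 3: (x=7, y=7), (x=11, y=7), (x=6, y=8), (x=7, y=9), (x=11, y=9)
  Distance 4: (x=11, y=6), (x=6, y=7), (x=5, y=8), (x=6, y=9)
  Distance 5: (x=11, y=5), (x=6, y=6), (x=5, y=7), (x=5, y=9)
  Distance 6: (x=6, y=5), (x=10, y=5), (x=5, y=6), (x=4, y=7), (x=4, y=9)
  Distance 7: (x=6, y=4), (x=5, y=5), (x=7, y=5), (x=9, y=5), (x=4, y=6)
  Distance 8: (x=6, y=3), (x=5, y=4), (x=7, y=4), (x=9, y=4), (x=4, y=5), (x=9, y=6)
  Distance 9: (x=6, y=2), (x=5, y=3), (x=7, y=3), (x=9, y=3), (x=4, y=4), (x=8, y=4), (x=3, y=5), (x=8, y=6)
  Distance 10: (x=6, y=1), (x=5, y=2), (x=7, y=2), (x=9, y=2), (x=4, y=3), (x=8, y=3), (x=10, y=3), (x=2, y=5)
  Distance 11: (x=6, y=0), (x=5, y=1), (x=7, y=1), (x=9, y=1), (x=4, y=2), (x=8, y=2), (x=10, y=2), (x=11, y=3), (x=1, y=5), (x=2, y=6)
  Distance 12: (x=5, y=0), (x=9, y=0), (x=4, y=1), (x=8, y=1), (x=10, y=1), (x=3, y=2), (x=11, y=2), (x=1, y=4), (x=0, y=5), (x=1, y=6)
  Distance 13: (x=4, y=0), (x=8, y=0), (x=3, y=1), (x=11, y=1), (x=2, y=2), (x=0, y=4), (x=0, y=6), (x=1, y=7)
  Distance 14: (x=3, y=0), (x=11, y=0), (x=2, y=1), (x=1, y=2), (x=0, y=3), (x=2, y=3), (x=0, y=7), (x=1, y=8)
  Distance 15: (x=2, y=0), (x=1, y=1), (x=1, y=9)
  Distance 16: (x=1, y=0), (x=0, y=1), (x=0, y=9), (x=2, y=9)
  Distance 17: (x=0, y=0)
Total reachable: 98 (grid has 99 open cells total)

Answer: Reachable cells: 98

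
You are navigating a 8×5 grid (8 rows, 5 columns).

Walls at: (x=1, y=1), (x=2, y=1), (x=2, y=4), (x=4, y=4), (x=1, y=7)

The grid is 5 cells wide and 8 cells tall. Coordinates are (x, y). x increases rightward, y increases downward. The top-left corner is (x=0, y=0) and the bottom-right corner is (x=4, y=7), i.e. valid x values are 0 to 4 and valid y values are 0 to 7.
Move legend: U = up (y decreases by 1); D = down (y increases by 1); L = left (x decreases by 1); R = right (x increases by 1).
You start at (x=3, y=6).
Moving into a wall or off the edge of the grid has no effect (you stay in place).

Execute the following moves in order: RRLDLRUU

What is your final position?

Start: (x=3, y=6)
  R (right): (x=3, y=6) -> (x=4, y=6)
  R (right): blocked, stay at (x=4, y=6)
  L (left): (x=4, y=6) -> (x=3, y=6)
  D (down): (x=3, y=6) -> (x=3, y=7)
  L (left): (x=3, y=7) -> (x=2, y=7)
  R (right): (x=2, y=7) -> (x=3, y=7)
  U (up): (x=3, y=7) -> (x=3, y=6)
  U (up): (x=3, y=6) -> (x=3, y=5)
Final: (x=3, y=5)

Answer: Final position: (x=3, y=5)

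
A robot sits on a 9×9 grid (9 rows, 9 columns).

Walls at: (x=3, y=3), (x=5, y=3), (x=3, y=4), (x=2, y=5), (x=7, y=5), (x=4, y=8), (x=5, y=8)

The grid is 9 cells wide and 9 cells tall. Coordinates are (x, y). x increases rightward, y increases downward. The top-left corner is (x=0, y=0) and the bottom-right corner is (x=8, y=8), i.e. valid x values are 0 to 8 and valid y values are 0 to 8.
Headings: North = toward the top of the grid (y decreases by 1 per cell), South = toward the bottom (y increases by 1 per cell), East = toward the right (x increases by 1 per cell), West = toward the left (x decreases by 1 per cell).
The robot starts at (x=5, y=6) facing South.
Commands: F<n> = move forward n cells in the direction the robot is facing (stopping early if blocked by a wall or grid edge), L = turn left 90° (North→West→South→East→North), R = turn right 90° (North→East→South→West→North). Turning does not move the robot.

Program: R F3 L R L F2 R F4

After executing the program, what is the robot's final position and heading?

Start: (x=5, y=6), facing South
  R: turn right, now facing West
  F3: move forward 3, now at (x=2, y=6)
  L: turn left, now facing South
  R: turn right, now facing West
  L: turn left, now facing South
  F2: move forward 2, now at (x=2, y=8)
  R: turn right, now facing West
  F4: move forward 2/4 (blocked), now at (x=0, y=8)
Final: (x=0, y=8), facing West

Answer: Final position: (x=0, y=8), facing West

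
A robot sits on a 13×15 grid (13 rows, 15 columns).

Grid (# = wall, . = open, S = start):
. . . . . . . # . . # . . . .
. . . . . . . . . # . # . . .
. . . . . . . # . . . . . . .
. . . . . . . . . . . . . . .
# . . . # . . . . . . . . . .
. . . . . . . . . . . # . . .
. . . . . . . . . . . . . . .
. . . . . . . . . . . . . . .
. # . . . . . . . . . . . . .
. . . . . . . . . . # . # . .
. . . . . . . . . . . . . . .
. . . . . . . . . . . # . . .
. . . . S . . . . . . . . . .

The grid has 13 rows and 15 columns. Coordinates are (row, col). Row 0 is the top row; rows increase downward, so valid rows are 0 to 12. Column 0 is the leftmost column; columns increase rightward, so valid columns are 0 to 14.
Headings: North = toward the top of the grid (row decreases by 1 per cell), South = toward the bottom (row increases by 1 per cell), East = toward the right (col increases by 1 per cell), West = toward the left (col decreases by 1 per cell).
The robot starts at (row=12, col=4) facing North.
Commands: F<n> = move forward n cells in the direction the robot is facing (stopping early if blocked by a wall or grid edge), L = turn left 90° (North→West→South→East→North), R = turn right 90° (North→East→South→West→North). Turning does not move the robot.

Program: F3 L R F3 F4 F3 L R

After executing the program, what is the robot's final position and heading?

Start: (row=12, col=4), facing North
  F3: move forward 3, now at (row=9, col=4)
  L: turn left, now facing West
  R: turn right, now facing North
  F3: move forward 3, now at (row=6, col=4)
  F4: move forward 1/4 (blocked), now at (row=5, col=4)
  F3: move forward 0/3 (blocked), now at (row=5, col=4)
  L: turn left, now facing West
  R: turn right, now facing North
Final: (row=5, col=4), facing North

Answer: Final position: (row=5, col=4), facing North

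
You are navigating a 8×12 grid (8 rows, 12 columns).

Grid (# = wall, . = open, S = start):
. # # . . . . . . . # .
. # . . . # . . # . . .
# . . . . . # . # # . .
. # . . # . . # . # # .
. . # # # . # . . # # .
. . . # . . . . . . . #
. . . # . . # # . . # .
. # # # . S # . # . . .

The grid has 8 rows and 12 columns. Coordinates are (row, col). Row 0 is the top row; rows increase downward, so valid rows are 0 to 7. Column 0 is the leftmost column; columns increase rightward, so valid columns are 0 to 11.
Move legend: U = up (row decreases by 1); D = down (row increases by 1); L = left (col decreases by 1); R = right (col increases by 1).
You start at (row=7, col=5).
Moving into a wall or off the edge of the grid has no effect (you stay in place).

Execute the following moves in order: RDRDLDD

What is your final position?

Start: (row=7, col=5)
  R (right): blocked, stay at (row=7, col=5)
  D (down): blocked, stay at (row=7, col=5)
  R (right): blocked, stay at (row=7, col=5)
  D (down): blocked, stay at (row=7, col=5)
  L (left): (row=7, col=5) -> (row=7, col=4)
  D (down): blocked, stay at (row=7, col=4)
  D (down): blocked, stay at (row=7, col=4)
Final: (row=7, col=4)

Answer: Final position: (row=7, col=4)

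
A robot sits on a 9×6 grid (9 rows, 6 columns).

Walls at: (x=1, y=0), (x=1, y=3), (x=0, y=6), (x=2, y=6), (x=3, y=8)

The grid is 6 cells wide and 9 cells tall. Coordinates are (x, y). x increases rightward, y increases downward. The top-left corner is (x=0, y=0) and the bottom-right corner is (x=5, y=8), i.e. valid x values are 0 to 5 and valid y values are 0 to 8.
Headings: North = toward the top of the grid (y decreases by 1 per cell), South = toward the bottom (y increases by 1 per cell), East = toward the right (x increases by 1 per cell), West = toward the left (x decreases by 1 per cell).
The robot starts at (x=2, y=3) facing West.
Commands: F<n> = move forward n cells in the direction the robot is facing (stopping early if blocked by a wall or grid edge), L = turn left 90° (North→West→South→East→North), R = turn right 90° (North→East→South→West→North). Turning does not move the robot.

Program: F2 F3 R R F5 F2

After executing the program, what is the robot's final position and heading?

Start: (x=2, y=3), facing West
  F2: move forward 0/2 (blocked), now at (x=2, y=3)
  F3: move forward 0/3 (blocked), now at (x=2, y=3)
  R: turn right, now facing North
  R: turn right, now facing East
  F5: move forward 3/5 (blocked), now at (x=5, y=3)
  F2: move forward 0/2 (blocked), now at (x=5, y=3)
Final: (x=5, y=3), facing East

Answer: Final position: (x=5, y=3), facing East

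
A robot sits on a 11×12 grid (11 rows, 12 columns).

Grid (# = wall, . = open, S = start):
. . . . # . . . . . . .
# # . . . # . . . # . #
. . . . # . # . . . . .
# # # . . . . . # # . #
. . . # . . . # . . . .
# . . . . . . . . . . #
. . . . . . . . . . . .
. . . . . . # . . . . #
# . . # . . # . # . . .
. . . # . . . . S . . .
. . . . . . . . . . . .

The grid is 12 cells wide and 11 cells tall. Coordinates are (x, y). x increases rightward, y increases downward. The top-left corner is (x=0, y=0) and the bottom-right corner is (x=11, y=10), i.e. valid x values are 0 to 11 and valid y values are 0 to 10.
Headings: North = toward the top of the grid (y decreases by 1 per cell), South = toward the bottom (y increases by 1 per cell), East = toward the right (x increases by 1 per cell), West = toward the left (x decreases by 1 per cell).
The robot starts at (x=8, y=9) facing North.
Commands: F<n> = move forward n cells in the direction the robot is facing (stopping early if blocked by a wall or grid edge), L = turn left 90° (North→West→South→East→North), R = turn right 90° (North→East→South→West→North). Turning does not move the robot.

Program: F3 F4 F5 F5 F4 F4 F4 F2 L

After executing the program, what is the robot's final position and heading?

Start: (x=8, y=9), facing North
  F3: move forward 0/3 (blocked), now at (x=8, y=9)
  F4: move forward 0/4 (blocked), now at (x=8, y=9)
  F5: move forward 0/5 (blocked), now at (x=8, y=9)
  F5: move forward 0/5 (blocked), now at (x=8, y=9)
  [×3]F4: move forward 0/4 (blocked), now at (x=8, y=9)
  F2: move forward 0/2 (blocked), now at (x=8, y=9)
  L: turn left, now facing West
Final: (x=8, y=9), facing West

Answer: Final position: (x=8, y=9), facing West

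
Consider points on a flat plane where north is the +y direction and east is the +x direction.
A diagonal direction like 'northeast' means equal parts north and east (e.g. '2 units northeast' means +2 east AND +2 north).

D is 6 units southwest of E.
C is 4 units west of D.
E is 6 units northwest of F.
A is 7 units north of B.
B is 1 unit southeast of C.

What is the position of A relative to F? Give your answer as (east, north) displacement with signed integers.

Answer: A is at (east=-15, north=6) relative to F.

Derivation:
Place F at the origin (east=0, north=0).
  E is 6 units northwest of F: delta (east=-6, north=+6); E at (east=-6, north=6).
  D is 6 units southwest of E: delta (east=-6, north=-6); D at (east=-12, north=0).
  C is 4 units west of D: delta (east=-4, north=+0); C at (east=-16, north=0).
  B is 1 unit southeast of C: delta (east=+1, north=-1); B at (east=-15, north=-1).
  A is 7 units north of B: delta (east=+0, north=+7); A at (east=-15, north=6).
Therefore A relative to F: (east=-15, north=6).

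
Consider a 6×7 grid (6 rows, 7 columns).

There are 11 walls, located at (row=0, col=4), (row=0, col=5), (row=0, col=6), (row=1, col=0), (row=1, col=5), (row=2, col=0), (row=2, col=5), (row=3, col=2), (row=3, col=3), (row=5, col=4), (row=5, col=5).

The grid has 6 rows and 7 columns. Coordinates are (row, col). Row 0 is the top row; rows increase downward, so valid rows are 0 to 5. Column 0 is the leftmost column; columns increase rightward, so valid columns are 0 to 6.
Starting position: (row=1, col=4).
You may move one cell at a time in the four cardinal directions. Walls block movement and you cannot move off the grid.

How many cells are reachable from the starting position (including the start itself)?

Answer: Reachable cells: 31

Derivation:
BFS flood-fill from (row=1, col=4):
  Distance 0: (row=1, col=4)
  Distance 1: (row=1, col=3), (row=2, col=4)
  Distance 2: (row=0, col=3), (row=1, col=2), (row=2, col=3), (row=3, col=4)
  Distance 3: (row=0, col=2), (row=1, col=1), (row=2, col=2), (row=3, col=5), (row=4, col=4)
  Distance 4: (row=0, col=1), (row=2, col=1), (row=3, col=6), (row=4, col=3), (row=4, col=5)
  Distance 5: (row=0, col=0), (row=2, col=6), (row=3, col=1), (row=4, col=2), (row=4, col=6), (row=5, col=3)
  Distance 6: (row=1, col=6), (row=3, col=0), (row=4, col=1), (row=5, col=2), (row=5, col=6)
  Distance 7: (row=4, col=0), (row=5, col=1)
  Distance 8: (row=5, col=0)
Total reachable: 31 (grid has 31 open cells total)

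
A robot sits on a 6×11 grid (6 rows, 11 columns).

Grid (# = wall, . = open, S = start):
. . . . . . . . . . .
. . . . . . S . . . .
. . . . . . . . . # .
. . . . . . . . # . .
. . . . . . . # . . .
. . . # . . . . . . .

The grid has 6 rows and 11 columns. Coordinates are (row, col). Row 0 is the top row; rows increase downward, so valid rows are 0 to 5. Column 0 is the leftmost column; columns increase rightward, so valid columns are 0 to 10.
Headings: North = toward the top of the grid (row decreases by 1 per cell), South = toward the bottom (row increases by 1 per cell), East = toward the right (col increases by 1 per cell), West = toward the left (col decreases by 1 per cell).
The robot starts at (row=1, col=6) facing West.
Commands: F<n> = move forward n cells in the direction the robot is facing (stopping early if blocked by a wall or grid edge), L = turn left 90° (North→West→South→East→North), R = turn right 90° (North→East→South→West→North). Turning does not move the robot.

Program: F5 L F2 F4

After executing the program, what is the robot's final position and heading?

Start: (row=1, col=6), facing West
  F5: move forward 5, now at (row=1, col=1)
  L: turn left, now facing South
  F2: move forward 2, now at (row=3, col=1)
  F4: move forward 2/4 (blocked), now at (row=5, col=1)
Final: (row=5, col=1), facing South

Answer: Final position: (row=5, col=1), facing South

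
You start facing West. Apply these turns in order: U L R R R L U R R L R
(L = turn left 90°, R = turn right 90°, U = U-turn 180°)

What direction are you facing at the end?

Start: West
  U (U-turn (180°)) -> East
  L (left (90° counter-clockwise)) -> North
  R (right (90° clockwise)) -> East
  R (right (90° clockwise)) -> South
  R (right (90° clockwise)) -> West
  L (left (90° counter-clockwise)) -> South
  U (U-turn (180°)) -> North
  R (right (90° clockwise)) -> East
  R (right (90° clockwise)) -> South
  L (left (90° counter-clockwise)) -> East
  R (right (90° clockwise)) -> South
Final: South

Answer: Final heading: South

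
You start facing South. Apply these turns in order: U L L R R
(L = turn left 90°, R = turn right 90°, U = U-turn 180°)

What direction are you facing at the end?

Answer: Final heading: North

Derivation:
Start: South
  U (U-turn (180°)) -> North
  L (left (90° counter-clockwise)) -> West
  L (left (90° counter-clockwise)) -> South
  R (right (90° clockwise)) -> West
  R (right (90° clockwise)) -> North
Final: North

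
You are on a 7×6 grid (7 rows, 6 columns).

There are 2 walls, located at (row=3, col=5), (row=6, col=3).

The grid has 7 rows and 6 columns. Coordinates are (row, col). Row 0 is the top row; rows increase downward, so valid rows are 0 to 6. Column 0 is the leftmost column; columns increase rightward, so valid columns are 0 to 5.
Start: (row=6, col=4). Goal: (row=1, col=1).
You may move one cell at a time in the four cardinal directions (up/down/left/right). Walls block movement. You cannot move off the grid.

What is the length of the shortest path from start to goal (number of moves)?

Answer: Shortest path length: 8

Derivation:
BFS from (row=6, col=4) until reaching (row=1, col=1):
  Distance 0: (row=6, col=4)
  Distance 1: (row=5, col=4), (row=6, col=5)
  Distance 2: (row=4, col=4), (row=5, col=3), (row=5, col=5)
  Distance 3: (row=3, col=4), (row=4, col=3), (row=4, col=5), (row=5, col=2)
  Distance 4: (row=2, col=4), (row=3, col=3), (row=4, col=2), (row=5, col=1), (row=6, col=2)
  Distance 5: (row=1, col=4), (row=2, col=3), (row=2, col=5), (row=3, col=2), (row=4, col=1), (row=5, col=0), (row=6, col=1)
  Distance 6: (row=0, col=4), (row=1, col=3), (row=1, col=5), (row=2, col=2), (row=3, col=1), (row=4, col=0), (row=6, col=0)
  Distance 7: (row=0, col=3), (row=0, col=5), (row=1, col=2), (row=2, col=1), (row=3, col=0)
  Distance 8: (row=0, col=2), (row=1, col=1), (row=2, col=0)  <- goal reached here
One shortest path (8 moves): (row=6, col=4) -> (row=5, col=4) -> (row=5, col=3) -> (row=5, col=2) -> (row=5, col=1) -> (row=4, col=1) -> (row=3, col=1) -> (row=2, col=1) -> (row=1, col=1)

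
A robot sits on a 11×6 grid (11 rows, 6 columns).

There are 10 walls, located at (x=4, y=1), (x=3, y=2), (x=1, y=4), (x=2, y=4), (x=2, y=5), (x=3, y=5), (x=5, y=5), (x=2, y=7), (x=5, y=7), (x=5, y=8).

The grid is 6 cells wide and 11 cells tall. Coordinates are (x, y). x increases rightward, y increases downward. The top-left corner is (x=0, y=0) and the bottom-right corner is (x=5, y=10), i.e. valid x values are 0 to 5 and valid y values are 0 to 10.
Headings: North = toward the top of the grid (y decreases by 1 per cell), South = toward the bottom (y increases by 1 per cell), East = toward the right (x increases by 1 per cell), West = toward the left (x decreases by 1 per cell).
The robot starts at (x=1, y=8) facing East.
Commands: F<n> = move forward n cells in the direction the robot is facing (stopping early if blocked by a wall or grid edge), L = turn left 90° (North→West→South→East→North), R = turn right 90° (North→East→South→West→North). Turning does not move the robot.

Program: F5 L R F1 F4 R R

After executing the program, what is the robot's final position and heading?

Answer: Final position: (x=4, y=8), facing West

Derivation:
Start: (x=1, y=8), facing East
  F5: move forward 3/5 (blocked), now at (x=4, y=8)
  L: turn left, now facing North
  R: turn right, now facing East
  F1: move forward 0/1 (blocked), now at (x=4, y=8)
  F4: move forward 0/4 (blocked), now at (x=4, y=8)
  R: turn right, now facing South
  R: turn right, now facing West
Final: (x=4, y=8), facing West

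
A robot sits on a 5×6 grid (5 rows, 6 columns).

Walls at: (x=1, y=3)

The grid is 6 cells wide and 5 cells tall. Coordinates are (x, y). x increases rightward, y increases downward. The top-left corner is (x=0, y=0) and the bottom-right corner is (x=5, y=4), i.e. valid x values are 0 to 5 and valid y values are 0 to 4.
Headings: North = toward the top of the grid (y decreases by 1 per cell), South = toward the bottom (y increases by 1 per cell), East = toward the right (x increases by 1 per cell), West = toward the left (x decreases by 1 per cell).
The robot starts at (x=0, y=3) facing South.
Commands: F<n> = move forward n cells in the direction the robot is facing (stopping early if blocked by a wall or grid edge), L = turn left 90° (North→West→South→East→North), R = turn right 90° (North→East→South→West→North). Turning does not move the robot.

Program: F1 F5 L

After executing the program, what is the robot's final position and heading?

Start: (x=0, y=3), facing South
  F1: move forward 1, now at (x=0, y=4)
  F5: move forward 0/5 (blocked), now at (x=0, y=4)
  L: turn left, now facing East
Final: (x=0, y=4), facing East

Answer: Final position: (x=0, y=4), facing East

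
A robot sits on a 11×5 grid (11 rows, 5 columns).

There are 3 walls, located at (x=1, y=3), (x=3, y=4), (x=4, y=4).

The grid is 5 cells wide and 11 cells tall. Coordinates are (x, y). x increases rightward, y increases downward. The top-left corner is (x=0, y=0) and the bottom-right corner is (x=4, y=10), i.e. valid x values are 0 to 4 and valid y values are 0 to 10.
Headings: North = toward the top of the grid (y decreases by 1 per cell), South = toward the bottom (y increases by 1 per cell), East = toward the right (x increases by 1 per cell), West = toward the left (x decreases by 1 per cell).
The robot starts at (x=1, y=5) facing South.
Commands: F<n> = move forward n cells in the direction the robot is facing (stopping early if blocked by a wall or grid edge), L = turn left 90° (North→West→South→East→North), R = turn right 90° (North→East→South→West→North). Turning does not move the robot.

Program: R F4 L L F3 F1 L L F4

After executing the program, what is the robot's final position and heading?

Start: (x=1, y=5), facing South
  R: turn right, now facing West
  F4: move forward 1/4 (blocked), now at (x=0, y=5)
  L: turn left, now facing South
  L: turn left, now facing East
  F3: move forward 3, now at (x=3, y=5)
  F1: move forward 1, now at (x=4, y=5)
  L: turn left, now facing North
  L: turn left, now facing West
  F4: move forward 4, now at (x=0, y=5)
Final: (x=0, y=5), facing West

Answer: Final position: (x=0, y=5), facing West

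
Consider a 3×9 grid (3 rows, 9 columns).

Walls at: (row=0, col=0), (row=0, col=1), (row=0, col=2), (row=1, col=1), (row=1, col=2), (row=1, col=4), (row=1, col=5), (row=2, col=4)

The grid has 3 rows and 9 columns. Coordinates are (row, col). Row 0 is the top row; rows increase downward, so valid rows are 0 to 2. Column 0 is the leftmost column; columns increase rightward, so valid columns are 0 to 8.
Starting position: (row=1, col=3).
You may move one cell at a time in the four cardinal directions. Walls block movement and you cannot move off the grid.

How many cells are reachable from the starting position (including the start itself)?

BFS flood-fill from (row=1, col=3):
  Distance 0: (row=1, col=3)
  Distance 1: (row=0, col=3), (row=2, col=3)
  Distance 2: (row=0, col=4), (row=2, col=2)
  Distance 3: (row=0, col=5), (row=2, col=1)
  Distance 4: (row=0, col=6), (row=2, col=0)
  Distance 5: (row=0, col=7), (row=1, col=0), (row=1, col=6)
  Distance 6: (row=0, col=8), (row=1, col=7), (row=2, col=6)
  Distance 7: (row=1, col=8), (row=2, col=5), (row=2, col=7)
  Distance 8: (row=2, col=8)
Total reachable: 19 (grid has 19 open cells total)

Answer: Reachable cells: 19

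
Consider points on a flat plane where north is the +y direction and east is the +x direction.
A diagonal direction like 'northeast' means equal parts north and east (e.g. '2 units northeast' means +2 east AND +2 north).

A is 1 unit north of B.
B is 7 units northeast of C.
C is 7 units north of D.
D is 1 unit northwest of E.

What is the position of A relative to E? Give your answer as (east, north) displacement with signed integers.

Place E at the origin (east=0, north=0).
  D is 1 unit northwest of E: delta (east=-1, north=+1); D at (east=-1, north=1).
  C is 7 units north of D: delta (east=+0, north=+7); C at (east=-1, north=8).
  B is 7 units northeast of C: delta (east=+7, north=+7); B at (east=6, north=15).
  A is 1 unit north of B: delta (east=+0, north=+1); A at (east=6, north=16).
Therefore A relative to E: (east=6, north=16).

Answer: A is at (east=6, north=16) relative to E.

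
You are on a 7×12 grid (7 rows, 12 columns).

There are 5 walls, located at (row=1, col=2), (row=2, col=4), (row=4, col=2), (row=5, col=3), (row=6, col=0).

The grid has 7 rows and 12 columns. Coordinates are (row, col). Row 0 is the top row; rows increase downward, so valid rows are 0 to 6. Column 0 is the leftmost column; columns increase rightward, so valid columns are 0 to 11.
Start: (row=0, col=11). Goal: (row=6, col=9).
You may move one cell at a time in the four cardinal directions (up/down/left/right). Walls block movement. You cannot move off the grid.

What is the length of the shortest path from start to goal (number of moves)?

BFS from (row=0, col=11) until reaching (row=6, col=9):
  Distance 0: (row=0, col=11)
  Distance 1: (row=0, col=10), (row=1, col=11)
  Distance 2: (row=0, col=9), (row=1, col=10), (row=2, col=11)
  Distance 3: (row=0, col=8), (row=1, col=9), (row=2, col=10), (row=3, col=11)
  Distance 4: (row=0, col=7), (row=1, col=8), (row=2, col=9), (row=3, col=10), (row=4, col=11)
  Distance 5: (row=0, col=6), (row=1, col=7), (row=2, col=8), (row=3, col=9), (row=4, col=10), (row=5, col=11)
  Distance 6: (row=0, col=5), (row=1, col=6), (row=2, col=7), (row=3, col=8), (row=4, col=9), (row=5, col=10), (row=6, col=11)
  Distance 7: (row=0, col=4), (row=1, col=5), (row=2, col=6), (row=3, col=7), (row=4, col=8), (row=5, col=9), (row=6, col=10)
  Distance 8: (row=0, col=3), (row=1, col=4), (row=2, col=5), (row=3, col=6), (row=4, col=7), (row=5, col=8), (row=6, col=9)  <- goal reached here
One shortest path (8 moves): (row=0, col=11) -> (row=0, col=10) -> (row=0, col=9) -> (row=1, col=9) -> (row=2, col=9) -> (row=3, col=9) -> (row=4, col=9) -> (row=5, col=9) -> (row=6, col=9)

Answer: Shortest path length: 8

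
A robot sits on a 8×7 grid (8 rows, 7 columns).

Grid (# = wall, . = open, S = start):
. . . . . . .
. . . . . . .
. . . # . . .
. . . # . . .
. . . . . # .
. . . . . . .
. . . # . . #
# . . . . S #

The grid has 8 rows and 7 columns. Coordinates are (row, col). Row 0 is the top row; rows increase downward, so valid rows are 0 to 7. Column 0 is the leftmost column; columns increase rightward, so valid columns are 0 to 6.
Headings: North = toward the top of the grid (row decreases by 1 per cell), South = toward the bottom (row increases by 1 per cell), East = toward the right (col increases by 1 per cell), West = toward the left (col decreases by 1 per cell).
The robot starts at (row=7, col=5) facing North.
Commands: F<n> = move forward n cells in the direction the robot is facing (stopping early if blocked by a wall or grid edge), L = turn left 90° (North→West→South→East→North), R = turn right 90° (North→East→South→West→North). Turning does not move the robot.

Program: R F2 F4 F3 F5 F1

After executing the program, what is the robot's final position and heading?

Start: (row=7, col=5), facing North
  R: turn right, now facing East
  F2: move forward 0/2 (blocked), now at (row=7, col=5)
  F4: move forward 0/4 (blocked), now at (row=7, col=5)
  F3: move forward 0/3 (blocked), now at (row=7, col=5)
  F5: move forward 0/5 (blocked), now at (row=7, col=5)
  F1: move forward 0/1 (blocked), now at (row=7, col=5)
Final: (row=7, col=5), facing East

Answer: Final position: (row=7, col=5), facing East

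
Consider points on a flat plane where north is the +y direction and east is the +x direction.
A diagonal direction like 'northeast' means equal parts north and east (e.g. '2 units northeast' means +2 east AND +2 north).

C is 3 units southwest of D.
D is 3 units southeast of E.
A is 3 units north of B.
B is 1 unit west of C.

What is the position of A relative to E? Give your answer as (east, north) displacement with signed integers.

Place E at the origin (east=0, north=0).
  D is 3 units southeast of E: delta (east=+3, north=-3); D at (east=3, north=-3).
  C is 3 units southwest of D: delta (east=-3, north=-3); C at (east=0, north=-6).
  B is 1 unit west of C: delta (east=-1, north=+0); B at (east=-1, north=-6).
  A is 3 units north of B: delta (east=+0, north=+3); A at (east=-1, north=-3).
Therefore A relative to E: (east=-1, north=-3).

Answer: A is at (east=-1, north=-3) relative to E.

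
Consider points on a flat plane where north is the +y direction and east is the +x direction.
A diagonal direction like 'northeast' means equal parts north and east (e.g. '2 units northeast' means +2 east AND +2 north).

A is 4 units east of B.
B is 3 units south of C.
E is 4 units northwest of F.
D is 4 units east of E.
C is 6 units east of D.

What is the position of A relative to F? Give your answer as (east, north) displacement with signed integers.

Place F at the origin (east=0, north=0).
  E is 4 units northwest of F: delta (east=-4, north=+4); E at (east=-4, north=4).
  D is 4 units east of E: delta (east=+4, north=+0); D at (east=0, north=4).
  C is 6 units east of D: delta (east=+6, north=+0); C at (east=6, north=4).
  B is 3 units south of C: delta (east=+0, north=-3); B at (east=6, north=1).
  A is 4 units east of B: delta (east=+4, north=+0); A at (east=10, north=1).
Therefore A relative to F: (east=10, north=1).

Answer: A is at (east=10, north=1) relative to F.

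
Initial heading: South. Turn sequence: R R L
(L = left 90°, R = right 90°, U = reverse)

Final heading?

Answer: Final heading: West

Derivation:
Start: South
  R (right (90° clockwise)) -> West
  R (right (90° clockwise)) -> North
  L (left (90° counter-clockwise)) -> West
Final: West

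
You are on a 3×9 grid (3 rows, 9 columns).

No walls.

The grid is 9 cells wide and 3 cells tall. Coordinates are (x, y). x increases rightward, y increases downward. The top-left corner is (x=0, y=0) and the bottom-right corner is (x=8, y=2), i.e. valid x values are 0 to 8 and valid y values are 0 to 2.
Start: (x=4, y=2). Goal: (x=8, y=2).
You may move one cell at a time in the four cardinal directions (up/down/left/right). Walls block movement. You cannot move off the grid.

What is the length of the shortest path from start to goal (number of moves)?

Answer: Shortest path length: 4

Derivation:
BFS from (x=4, y=2) until reaching (x=8, y=2):
  Distance 0: (x=4, y=2)
  Distance 1: (x=4, y=1), (x=3, y=2), (x=5, y=2)
  Distance 2: (x=4, y=0), (x=3, y=1), (x=5, y=1), (x=2, y=2), (x=6, y=2)
  Distance 3: (x=3, y=0), (x=5, y=0), (x=2, y=1), (x=6, y=1), (x=1, y=2), (x=7, y=2)
  Distance 4: (x=2, y=0), (x=6, y=0), (x=1, y=1), (x=7, y=1), (x=0, y=2), (x=8, y=2)  <- goal reached here
One shortest path (4 moves): (x=4, y=2) -> (x=5, y=2) -> (x=6, y=2) -> (x=7, y=2) -> (x=8, y=2)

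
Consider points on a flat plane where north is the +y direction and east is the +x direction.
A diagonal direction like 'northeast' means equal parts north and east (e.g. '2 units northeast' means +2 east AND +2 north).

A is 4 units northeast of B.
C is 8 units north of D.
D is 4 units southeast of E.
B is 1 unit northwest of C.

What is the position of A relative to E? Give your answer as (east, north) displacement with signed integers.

Answer: A is at (east=7, north=9) relative to E.

Derivation:
Place E at the origin (east=0, north=0).
  D is 4 units southeast of E: delta (east=+4, north=-4); D at (east=4, north=-4).
  C is 8 units north of D: delta (east=+0, north=+8); C at (east=4, north=4).
  B is 1 unit northwest of C: delta (east=-1, north=+1); B at (east=3, north=5).
  A is 4 units northeast of B: delta (east=+4, north=+4); A at (east=7, north=9).
Therefore A relative to E: (east=7, north=9).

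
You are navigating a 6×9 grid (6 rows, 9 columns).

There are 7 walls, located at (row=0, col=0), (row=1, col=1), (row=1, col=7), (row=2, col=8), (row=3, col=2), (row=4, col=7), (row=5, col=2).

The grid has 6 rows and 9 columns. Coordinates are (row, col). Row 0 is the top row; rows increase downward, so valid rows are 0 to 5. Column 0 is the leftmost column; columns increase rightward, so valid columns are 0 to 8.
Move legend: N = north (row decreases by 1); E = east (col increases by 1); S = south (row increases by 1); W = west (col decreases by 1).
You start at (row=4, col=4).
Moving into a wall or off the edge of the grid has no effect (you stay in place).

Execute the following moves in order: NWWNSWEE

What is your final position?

Answer: Final position: (row=3, col=5)

Derivation:
Start: (row=4, col=4)
  N (north): (row=4, col=4) -> (row=3, col=4)
  W (west): (row=3, col=4) -> (row=3, col=3)
  W (west): blocked, stay at (row=3, col=3)
  N (north): (row=3, col=3) -> (row=2, col=3)
  S (south): (row=2, col=3) -> (row=3, col=3)
  W (west): blocked, stay at (row=3, col=3)
  E (east): (row=3, col=3) -> (row=3, col=4)
  E (east): (row=3, col=4) -> (row=3, col=5)
Final: (row=3, col=5)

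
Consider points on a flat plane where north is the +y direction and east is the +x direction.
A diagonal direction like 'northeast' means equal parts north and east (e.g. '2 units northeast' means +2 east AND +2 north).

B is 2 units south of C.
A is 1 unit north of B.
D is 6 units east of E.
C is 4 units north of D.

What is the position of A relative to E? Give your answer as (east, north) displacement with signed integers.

Answer: A is at (east=6, north=3) relative to E.

Derivation:
Place E at the origin (east=0, north=0).
  D is 6 units east of E: delta (east=+6, north=+0); D at (east=6, north=0).
  C is 4 units north of D: delta (east=+0, north=+4); C at (east=6, north=4).
  B is 2 units south of C: delta (east=+0, north=-2); B at (east=6, north=2).
  A is 1 unit north of B: delta (east=+0, north=+1); A at (east=6, north=3).
Therefore A relative to E: (east=6, north=3).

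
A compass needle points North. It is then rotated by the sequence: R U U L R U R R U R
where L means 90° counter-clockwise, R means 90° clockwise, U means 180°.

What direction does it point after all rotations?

Start: North
  R (right (90° clockwise)) -> East
  U (U-turn (180°)) -> West
  U (U-turn (180°)) -> East
  L (left (90° counter-clockwise)) -> North
  R (right (90° clockwise)) -> East
  U (U-turn (180°)) -> West
  R (right (90° clockwise)) -> North
  R (right (90° clockwise)) -> East
  U (U-turn (180°)) -> West
  R (right (90° clockwise)) -> North
Final: North

Answer: Final heading: North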